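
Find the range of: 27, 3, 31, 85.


Max = 85, Min = 3
Range = 85 - 3 = 82

Range = 82


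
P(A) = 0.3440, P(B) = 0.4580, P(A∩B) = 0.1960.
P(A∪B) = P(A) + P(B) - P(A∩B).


P(A∪B) = 0.3440 + 0.4580 - 0.1960
= 0.8020 - 0.1960
= 0.6060

P(A∪B) = 0.6060


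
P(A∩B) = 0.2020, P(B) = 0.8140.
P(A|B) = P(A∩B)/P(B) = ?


P(A|B) = 0.2020/0.8140 = 0.2482

P(A|B) = 0.2482


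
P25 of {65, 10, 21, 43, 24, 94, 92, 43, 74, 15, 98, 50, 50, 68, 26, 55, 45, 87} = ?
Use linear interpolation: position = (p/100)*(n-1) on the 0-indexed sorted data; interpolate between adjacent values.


Sorted: 10, 15, 21, 24, 26, 43, 43, 45, 50, 50, 55, 65, 68, 74, 87, 92, 94, 98
n = 18
Index = 25/100 * 17 = 4.2500
Lower = data[4] = 26, Upper = data[5] = 43
P25 = 26 + 0.2500*(17) = 30.2500

P25 = 30.2500


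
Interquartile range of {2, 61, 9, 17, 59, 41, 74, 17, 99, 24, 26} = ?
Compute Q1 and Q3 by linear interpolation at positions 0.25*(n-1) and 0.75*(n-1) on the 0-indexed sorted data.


Sorted: 2, 9, 17, 17, 24, 26, 41, 59, 61, 74, 99
Q1 (25th %ile) = 17.0000
Q3 (75th %ile) = 60.0000
IQR = 60.0000 - 17.0000 = 43.0000

IQR = 43.0000


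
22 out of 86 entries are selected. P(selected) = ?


P = 22/86 = 0.2558

P = 0.2558


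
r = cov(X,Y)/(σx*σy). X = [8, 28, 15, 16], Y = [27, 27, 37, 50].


Mean X = 16.7500, Mean Y = 35.2500
SD X = 7.189402, SD Y = 9.443913
Cov = -8.687500
r = -8.687500/(7.189402*9.443913) = -0.1280

r = -0.1280


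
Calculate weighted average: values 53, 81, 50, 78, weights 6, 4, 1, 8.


Numerator = 53*6 + 81*4 + 50*1 + 78*8 = 1316
Denominator = 6 + 4 + 1 + 8 = 19
WM = 1316/19 = 69.2632

WM = 69.2632


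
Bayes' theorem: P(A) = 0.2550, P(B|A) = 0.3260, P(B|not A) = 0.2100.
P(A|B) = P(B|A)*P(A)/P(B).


P(B) = P(B|A)*P(A) + P(B|A')*P(A')
= 0.3260*0.2550 + 0.2100*0.7450
= 0.083130 + 0.156450 = 0.239580
P(A|B) = 0.083130/0.239580 = 0.3470

P(A|B) = 0.3470


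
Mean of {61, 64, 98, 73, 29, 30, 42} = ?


Sum = 61 + 64 + 98 + 73 + 29 + 30 + 42 = 397
n = 7
Mean = 397/7 = 56.7143

Mean = 56.7143


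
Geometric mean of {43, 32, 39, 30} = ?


Product = 43 × 32 × 39 × 30 = 1609920
GM = 1609920^(1/4) = 35.6206

GM = 35.6206


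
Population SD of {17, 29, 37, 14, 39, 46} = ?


Mean = 30.3333
Variance = 135.2222
SD = sqrt(135.2222) = 11.6285

SD = 11.6285


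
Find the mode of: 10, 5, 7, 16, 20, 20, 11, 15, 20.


Frequencies: 5:1, 7:1, 10:1, 11:1, 15:1, 16:1, 20:3
Max frequency = 3
Mode = 20

Mode = 20


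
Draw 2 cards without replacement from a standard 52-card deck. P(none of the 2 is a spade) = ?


P(no spades) = (39/52) × (38/51)
= 0.5588

P = 0.5588


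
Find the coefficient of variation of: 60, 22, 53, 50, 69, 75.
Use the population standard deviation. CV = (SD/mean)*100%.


Mean = 54.8333
SD = 17.0237
CV = (17.0237/54.8333)*100 = 31.0462%

CV = 31.0462%


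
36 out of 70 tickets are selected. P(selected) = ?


P = 36/70 = 0.5143

P = 0.5143


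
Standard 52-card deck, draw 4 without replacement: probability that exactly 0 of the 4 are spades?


Hypergeometric: P(X=0) = C(13,0)·C(39,4) / C(52,4)
= 1 × 82251 / 270725
= 82251/270725 = 0.3038

P = 0.3038


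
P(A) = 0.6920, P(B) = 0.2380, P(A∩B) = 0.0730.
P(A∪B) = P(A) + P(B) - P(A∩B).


P(A∪B) = 0.6920 + 0.2380 - 0.0730
= 0.9300 - 0.0730
= 0.8570

P(A∪B) = 0.8570


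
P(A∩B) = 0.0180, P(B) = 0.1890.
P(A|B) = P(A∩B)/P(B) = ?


P(A|B) = 0.0180/0.1890 = 0.0952

P(A|B) = 0.0952


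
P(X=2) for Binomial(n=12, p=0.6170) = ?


C(12,2) = 66
p^2 = 0.380689
(1-p)^10 = 6.791845e-05
P = 66 * 0.380689 * 6.791845e-05 = 0.0017

P(X=2) = 0.0017


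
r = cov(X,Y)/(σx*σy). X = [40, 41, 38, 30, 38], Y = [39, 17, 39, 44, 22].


Mean X = 37.4000, Mean Y = 32.2000
SD X = 3.878144, SD Y = 10.647065
Cov = -25.280000
r = -25.280000/(3.878144*10.647065) = -0.6122

r = -0.6122


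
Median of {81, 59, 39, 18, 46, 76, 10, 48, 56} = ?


Sorted: 10, 18, 39, 46, 48, 56, 59, 76, 81
n = 9 (odd)
Middle value = 48

Median = 48


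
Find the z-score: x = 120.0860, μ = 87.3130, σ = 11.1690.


z = (120.0860 - 87.3130)/11.1690
= 32.7730/11.1690
= 2.9343

z = 2.9343


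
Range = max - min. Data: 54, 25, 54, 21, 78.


Max = 78, Min = 21
Range = 78 - 21 = 57

Range = 57


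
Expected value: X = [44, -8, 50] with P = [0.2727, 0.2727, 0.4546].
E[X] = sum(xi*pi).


E[X] = 44*0.2727 - 8*0.2727 + 50*0.4546
= 11.9988 - 2.1816 + 22.7300
= 32.5472

E[X] = 32.5472


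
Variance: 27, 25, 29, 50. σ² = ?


Mean = 32.7500
Squared deviations: 33.0625, 60.0625, 14.0625, 297.5625
Sum = 404.7500
Variance = 404.7500/4 = 101.1875

Variance = 101.1875


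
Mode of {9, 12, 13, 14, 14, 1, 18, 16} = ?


Frequencies: 1:1, 9:1, 12:1, 13:1, 14:2, 16:1, 18:1
Max frequency = 2
Mode = 14

Mode = 14


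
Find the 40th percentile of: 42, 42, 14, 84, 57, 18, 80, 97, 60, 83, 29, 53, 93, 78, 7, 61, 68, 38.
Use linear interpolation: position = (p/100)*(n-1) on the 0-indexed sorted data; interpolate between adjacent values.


Sorted: 7, 14, 18, 29, 38, 42, 42, 53, 57, 60, 61, 68, 78, 80, 83, 84, 93, 97
n = 18
Index = 40/100 * 17 = 6.8000
Lower = data[6] = 42, Upper = data[7] = 53
P40 = 42 + 0.8000*(11) = 50.8000

P40 = 50.8000


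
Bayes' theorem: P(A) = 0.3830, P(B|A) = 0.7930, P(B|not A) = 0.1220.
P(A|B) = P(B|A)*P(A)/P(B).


P(B) = P(B|A)*P(A) + P(B|A')*P(A')
= 0.7930*0.3830 + 0.1220*0.6170
= 0.303719 + 0.075274 = 0.378993
P(A|B) = 0.303719/0.378993 = 0.8014

P(A|B) = 0.8014


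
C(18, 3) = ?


C(18,3) = 18!/(3! × 15!)
= 6402373705728000/(6 × 1307674368000)
= 816

C(18,3) = 816


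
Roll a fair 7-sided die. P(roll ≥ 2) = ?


Favorable outcomes (roll ≥ 2): 6
Total outcomes = 7
P = 6/7 = 0.8571

P = 0.8571


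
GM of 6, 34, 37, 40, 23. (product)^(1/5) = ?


Product = 6 × 34 × 37 × 40 × 23 = 6944160
GM = 6944160^(1/5) = 23.3520

GM = 23.3520


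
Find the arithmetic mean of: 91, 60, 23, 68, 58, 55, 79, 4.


Sum = 91 + 60 + 23 + 68 + 58 + 55 + 79 + 4 = 438
n = 8
Mean = 438/8 = 54.7500

Mean = 54.7500


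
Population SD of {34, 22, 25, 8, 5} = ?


Mean = 18.8000
Variance = 117.3600
SD = sqrt(117.3600) = 10.8333

SD = 10.8333


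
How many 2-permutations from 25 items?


P(25,2) = 25!/23!
= 15511210043330985984000000/25852016738884976640000
= 600

P(25,2) = 600


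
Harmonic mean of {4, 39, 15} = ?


Sum of reciprocals = 1/4 + 1/39 + 1/15 = 0.342308
HM = 3/0.342308 = 8.7640

HM = 8.7640


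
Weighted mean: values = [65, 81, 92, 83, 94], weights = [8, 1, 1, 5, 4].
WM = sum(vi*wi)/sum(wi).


Numerator = 65*8 + 81*1 + 92*1 + 83*5 + 94*4 = 1484
Denominator = 8 + 1 + 1 + 5 + 4 = 19
WM = 1484/19 = 78.1053

WM = 78.1053


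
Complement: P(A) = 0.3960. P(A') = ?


P(not A) = 1 - 0.3960 = 0.6040

P(not A) = 0.6040


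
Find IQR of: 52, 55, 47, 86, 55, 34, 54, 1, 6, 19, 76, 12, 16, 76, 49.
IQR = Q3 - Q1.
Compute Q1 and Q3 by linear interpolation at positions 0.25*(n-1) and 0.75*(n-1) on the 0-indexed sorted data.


Sorted: 1, 6, 12, 16, 19, 34, 47, 49, 52, 54, 55, 55, 76, 76, 86
Q1 (25th %ile) = 17.5000
Q3 (75th %ile) = 55.0000
IQR = 55.0000 - 17.5000 = 37.5000

IQR = 37.5000


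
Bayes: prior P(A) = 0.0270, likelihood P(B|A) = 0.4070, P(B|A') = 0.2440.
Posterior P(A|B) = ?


P(B) = P(B|A)*P(A) + P(B|A')*P(A')
= 0.4070*0.0270 + 0.2440*0.9730
= 0.010989 + 0.237412 = 0.248401
P(A|B) = 0.010989/0.248401 = 0.0442

P(A|B) = 0.0442


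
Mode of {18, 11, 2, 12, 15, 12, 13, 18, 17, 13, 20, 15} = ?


Frequencies: 2:1, 11:1, 12:2, 13:2, 15:2, 17:1, 18:2, 20:1
Max frequency = 2
Mode = 12, 13, 15, 18

Mode = 12, 13, 15, 18


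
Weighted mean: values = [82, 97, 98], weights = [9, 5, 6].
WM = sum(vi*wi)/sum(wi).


Numerator = 82*9 + 97*5 + 98*6 = 1811
Denominator = 9 + 5 + 6 = 20
WM = 1811/20 = 90.5500

WM = 90.5500


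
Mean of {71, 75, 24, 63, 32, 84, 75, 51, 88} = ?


Sum = 71 + 75 + 24 + 63 + 32 + 84 + 75 + 51 + 88 = 563
n = 9
Mean = 563/9 = 62.5556

Mean = 62.5556


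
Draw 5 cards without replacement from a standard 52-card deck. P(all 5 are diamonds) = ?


P(all diamonds) = (13/52) × (12/51) × (11/50) × (10/49) × (9/48)
= 0.0005

P = 0.0005


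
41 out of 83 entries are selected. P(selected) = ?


P = 41/83 = 0.4940

P = 0.4940


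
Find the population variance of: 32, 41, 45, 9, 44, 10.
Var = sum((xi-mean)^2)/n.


Mean = 30.1667
Squared deviations: 3.3611, 117.3611, 220.0278, 448.0278, 191.3611, 406.6944
Sum = 1386.8333
Variance = 1386.8333/6 = 231.1389

Variance = 231.1389


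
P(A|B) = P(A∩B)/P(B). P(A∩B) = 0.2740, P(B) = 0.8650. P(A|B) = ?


P(A|B) = 0.2740/0.8650 = 0.3168

P(A|B) = 0.3168


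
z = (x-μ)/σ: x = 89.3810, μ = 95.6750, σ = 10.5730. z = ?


z = (89.3810 - 95.6750)/10.5730
= -6.2940/10.5730
= -0.5953

z = -0.5953


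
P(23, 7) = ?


P(23,7) = 23!/16!
= 25852016738884976640000/20922789888000
= 1235591280

P(23,7) = 1235591280


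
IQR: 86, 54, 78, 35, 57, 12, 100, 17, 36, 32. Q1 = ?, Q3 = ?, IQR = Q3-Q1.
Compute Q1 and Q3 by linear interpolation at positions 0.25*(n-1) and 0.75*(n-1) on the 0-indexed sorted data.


Sorted: 12, 17, 32, 35, 36, 54, 57, 78, 86, 100
Q1 (25th %ile) = 32.7500
Q3 (75th %ile) = 72.7500
IQR = 72.7500 - 32.7500 = 40.0000

IQR = 40.0000


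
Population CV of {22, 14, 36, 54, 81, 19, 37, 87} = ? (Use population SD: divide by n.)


Mean = 43.7500
SD = 26.0756
CV = (26.0756/43.7500)*100 = 59.6014%

CV = 59.6014%


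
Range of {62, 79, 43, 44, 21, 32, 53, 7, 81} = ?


Max = 81, Min = 7
Range = 81 - 7 = 74

Range = 74


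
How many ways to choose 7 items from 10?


C(10,7) = 10!/(7! × 3!)
= 3628800/(5040 × 6)
= 120

C(10,7) = 120


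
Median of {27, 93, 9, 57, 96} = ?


Sorted: 9, 27, 57, 93, 96
n = 5 (odd)
Middle value = 57

Median = 57


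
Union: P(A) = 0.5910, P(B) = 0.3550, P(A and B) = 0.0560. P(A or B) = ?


P(A∪B) = 0.5910 + 0.3550 - 0.0560
= 0.9460 - 0.0560
= 0.8900

P(A∪B) = 0.8900


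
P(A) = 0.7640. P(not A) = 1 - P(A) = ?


P(not A) = 1 - 0.7640 = 0.2360

P(not A) = 0.2360


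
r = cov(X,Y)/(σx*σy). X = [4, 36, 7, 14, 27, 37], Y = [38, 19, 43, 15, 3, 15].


Mean X = 20.8333, Mean Y = 22.1667
SD X = 13.234005, SD Y = 13.933373
Cov = -131.305556
r = -131.305556/(13.234005*13.933373) = -0.7121

r = -0.7121


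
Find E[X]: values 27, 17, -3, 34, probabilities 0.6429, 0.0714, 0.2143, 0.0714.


E[X] = 27*0.6429 + 17*0.0714 - 3*0.2143 + 34*0.0714
= 17.3583 + 1.2138 - 0.6429 + 2.4276
= 20.3568

E[X] = 20.3568


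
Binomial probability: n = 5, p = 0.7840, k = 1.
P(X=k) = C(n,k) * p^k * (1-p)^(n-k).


C(5,1) = 5
p^1 = 0.784000
(1-p)^4 = 0.002177
P = 5 * 0.784000 * 0.002177 = 0.0085

P(X=1) = 0.0085


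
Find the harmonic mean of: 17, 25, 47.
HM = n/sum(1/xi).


Sum of reciprocals = 1/17 + 1/25 + 1/47 = 0.120100
HM = 3/0.120100 = 24.9792

HM = 24.9792


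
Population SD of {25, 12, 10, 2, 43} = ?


Mean = 18.4000
Variance = 205.8400
SD = sqrt(205.8400) = 14.3471

SD = 14.3471


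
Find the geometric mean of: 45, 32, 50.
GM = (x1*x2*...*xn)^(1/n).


Product = 45 × 32 × 50 = 72000
GM = 72000^(1/3) = 41.6017

GM = 41.6017


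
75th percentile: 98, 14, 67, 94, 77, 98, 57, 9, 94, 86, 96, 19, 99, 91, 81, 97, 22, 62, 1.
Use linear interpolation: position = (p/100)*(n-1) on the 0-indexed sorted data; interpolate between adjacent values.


Sorted: 1, 9, 14, 19, 22, 57, 62, 67, 77, 81, 86, 91, 94, 94, 96, 97, 98, 98, 99
n = 19
Index = 75/100 * 18 = 13.5000
Lower = data[13] = 94, Upper = data[14] = 96
P75 = 94 + 0.5000*(2) = 95.0000

P75 = 95.0000


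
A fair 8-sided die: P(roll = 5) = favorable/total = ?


Favorable outcomes (roll = 5): 1
Total outcomes = 8
P = 1/8 = 0.1250

P = 0.1250


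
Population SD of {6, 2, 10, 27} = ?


Mean = 11.2500
Variance = 90.6875
SD = sqrt(90.6875) = 9.5230

SD = 9.5230


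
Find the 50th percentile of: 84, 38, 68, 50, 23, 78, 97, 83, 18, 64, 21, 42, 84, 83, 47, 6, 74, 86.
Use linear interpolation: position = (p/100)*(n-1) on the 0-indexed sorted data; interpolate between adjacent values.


Sorted: 6, 18, 21, 23, 38, 42, 47, 50, 64, 68, 74, 78, 83, 83, 84, 84, 86, 97
n = 18
Index = 50/100 * 17 = 8.5000
Lower = data[8] = 64, Upper = data[9] = 68
P50 = 64 + 0.5000*(4) = 66.0000

P50 = 66.0000


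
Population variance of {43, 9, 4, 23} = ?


Mean = 19.7500
Squared deviations: 540.5625, 115.5625, 248.0625, 10.5625
Sum = 914.7500
Variance = 914.7500/4 = 228.6875

Variance = 228.6875


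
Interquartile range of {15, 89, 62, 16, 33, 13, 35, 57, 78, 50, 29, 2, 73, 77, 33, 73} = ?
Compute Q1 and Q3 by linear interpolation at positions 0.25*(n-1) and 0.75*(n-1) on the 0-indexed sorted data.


Sorted: 2, 13, 15, 16, 29, 33, 33, 35, 50, 57, 62, 73, 73, 77, 78, 89
Q1 (25th %ile) = 25.7500
Q3 (75th %ile) = 73.0000
IQR = 73.0000 - 25.7500 = 47.2500

IQR = 47.2500


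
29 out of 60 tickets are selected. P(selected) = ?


P = 29/60 = 0.4833

P = 0.4833


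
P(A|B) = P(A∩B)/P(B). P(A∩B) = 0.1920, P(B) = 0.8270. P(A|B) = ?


P(A|B) = 0.1920/0.8270 = 0.2322

P(A|B) = 0.2322


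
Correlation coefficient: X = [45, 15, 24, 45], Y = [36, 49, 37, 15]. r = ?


Mean X = 32.2500, Mean Y = 34.2500
SD X = 13.141062, SD Y = 12.234684
Cov = -125.062500
r = -125.062500/(13.141062*12.234684) = -0.7779

r = -0.7779


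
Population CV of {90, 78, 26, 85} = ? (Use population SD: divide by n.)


Mean = 69.7500
SD = 25.6162
CV = (25.6162/69.7500)*100 = 36.7257%

CV = 36.7257%


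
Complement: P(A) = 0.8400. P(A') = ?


P(not A) = 1 - 0.8400 = 0.1600

P(not A) = 0.1600


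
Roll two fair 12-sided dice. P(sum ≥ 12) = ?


Total outcomes = 12×12 = 144
Favorable (sum ≥ 12): 89
P = 89/144 = 0.6181

P = 0.6181


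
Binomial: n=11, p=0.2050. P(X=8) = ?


C(11,8) = 165
p^8 = 3.119111e-06
(1-p)^3 = 0.502460
P = 165 * 3.119111e-06 * 0.502460 = 0.0003

P(X=8) = 0.0003


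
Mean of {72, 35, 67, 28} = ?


Sum = 72 + 35 + 67 + 28 = 202
n = 4
Mean = 202/4 = 50.5000

Mean = 50.5000


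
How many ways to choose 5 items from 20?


C(20,5) = 20!/(5! × 15!)
= 2432902008176640000/(120 × 1307674368000)
= 15504

C(20,5) = 15504


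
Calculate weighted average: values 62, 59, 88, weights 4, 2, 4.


Numerator = 62*4 + 59*2 + 88*4 = 718
Denominator = 4 + 2 + 4 = 10
WM = 718/10 = 71.8000

WM = 71.8000


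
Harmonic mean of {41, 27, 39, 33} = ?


Sum of reciprocals = 1/41 + 1/27 + 1/39 + 1/33 = 0.117371
HM = 4/0.117371 = 34.0799

HM = 34.0799


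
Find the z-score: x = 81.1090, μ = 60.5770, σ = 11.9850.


z = (81.1090 - 60.5770)/11.9850
= 20.5320/11.9850
= 1.7131

z = 1.7131


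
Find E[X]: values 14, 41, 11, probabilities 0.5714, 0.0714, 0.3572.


E[X] = 14*0.5714 + 41*0.0714 + 11*0.3572
= 7.9996 + 2.9274 + 3.9292
= 14.8562

E[X] = 14.8562


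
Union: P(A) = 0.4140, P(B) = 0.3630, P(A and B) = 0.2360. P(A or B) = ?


P(A∪B) = 0.4140 + 0.3630 - 0.2360
= 0.7770 - 0.2360
= 0.5410

P(A∪B) = 0.5410


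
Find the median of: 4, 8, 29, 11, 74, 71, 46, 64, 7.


Sorted: 4, 7, 8, 11, 29, 46, 64, 71, 74
n = 9 (odd)
Middle value = 29

Median = 29


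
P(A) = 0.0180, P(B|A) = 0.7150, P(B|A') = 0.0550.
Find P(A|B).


P(B) = P(B|A)*P(A) + P(B|A')*P(A')
= 0.7150*0.0180 + 0.0550*0.9820
= 0.012870 + 0.054010 = 0.066880
P(A|B) = 0.012870/0.066880 = 0.1924

P(A|B) = 0.1924


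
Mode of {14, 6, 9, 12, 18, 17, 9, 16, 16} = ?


Frequencies: 6:1, 9:2, 12:1, 14:1, 16:2, 17:1, 18:1
Max frequency = 2
Mode = 9, 16

Mode = 9, 16


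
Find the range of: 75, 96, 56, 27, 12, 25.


Max = 96, Min = 12
Range = 96 - 12 = 84

Range = 84


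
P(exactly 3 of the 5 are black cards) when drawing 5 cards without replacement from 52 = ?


Hypergeometric: P(X=3) = C(26,3)·C(26,2) / C(52,5)
= 2600 × 325 / 2598960
= 845000/2598960 = 0.3251

P = 0.3251


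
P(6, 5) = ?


P(6,5) = 6!/1!
= 720/1
= 720

P(6,5) = 720


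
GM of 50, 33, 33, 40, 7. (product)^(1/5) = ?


Product = 50 × 33 × 33 × 40 × 7 = 15246000
GM = 15246000^(1/5) = 27.3295

GM = 27.3295


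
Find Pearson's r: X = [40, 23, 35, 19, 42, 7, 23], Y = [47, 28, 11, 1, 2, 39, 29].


Mean X = 27.0000, Mean Y = 22.4286
SD X = 11.674147, SD Y = 16.731981
Cov = -41.000000
r = -41.000000/(11.674147*16.731981) = -0.2099

r = -0.2099


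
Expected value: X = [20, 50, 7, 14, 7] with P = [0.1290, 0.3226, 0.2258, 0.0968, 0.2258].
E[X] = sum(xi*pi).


E[X] = 20*0.1290 + 50*0.3226 + 7*0.2258 + 14*0.0968 + 7*0.2258
= 2.5800 + 16.1300 + 1.5806 + 1.3552 + 1.5806
= 23.2264

E[X] = 23.2264


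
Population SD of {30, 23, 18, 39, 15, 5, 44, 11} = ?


Mean = 23.1250
Variance = 162.8594
SD = sqrt(162.8594) = 12.7616

SD = 12.7616


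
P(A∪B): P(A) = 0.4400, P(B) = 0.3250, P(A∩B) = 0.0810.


P(A∪B) = 0.4400 + 0.3250 - 0.0810
= 0.7650 - 0.0810
= 0.6840

P(A∪B) = 0.6840


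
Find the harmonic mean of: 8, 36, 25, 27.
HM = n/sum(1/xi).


Sum of reciprocals = 1/8 + 1/36 + 1/25 + 1/27 = 0.229815
HM = 4/0.229815 = 17.4053

HM = 17.4053


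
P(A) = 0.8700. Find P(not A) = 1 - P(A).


P(not A) = 1 - 0.8700 = 0.1300

P(not A) = 0.1300


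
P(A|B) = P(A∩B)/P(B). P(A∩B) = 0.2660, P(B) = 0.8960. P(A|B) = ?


P(A|B) = 0.2660/0.8960 = 0.2969

P(A|B) = 0.2969


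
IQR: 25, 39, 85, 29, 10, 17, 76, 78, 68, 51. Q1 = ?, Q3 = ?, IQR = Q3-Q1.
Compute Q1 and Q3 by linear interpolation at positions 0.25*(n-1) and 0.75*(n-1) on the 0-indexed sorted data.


Sorted: 10, 17, 25, 29, 39, 51, 68, 76, 78, 85
Q1 (25th %ile) = 26.0000
Q3 (75th %ile) = 74.0000
IQR = 74.0000 - 26.0000 = 48.0000

IQR = 48.0000


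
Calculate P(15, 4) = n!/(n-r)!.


P(15,4) = 15!/11!
= 1307674368000/39916800
= 32760

P(15,4) = 32760


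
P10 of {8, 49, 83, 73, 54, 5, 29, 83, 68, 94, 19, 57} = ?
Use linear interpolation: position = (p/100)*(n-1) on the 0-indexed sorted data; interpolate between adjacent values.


Sorted: 5, 8, 19, 29, 49, 54, 57, 68, 73, 83, 83, 94
n = 12
Index = 10/100 * 11 = 1.1000
Lower = data[1] = 8, Upper = data[2] = 19
P10 = 8 + 0.1000*(11) = 9.1000

P10 = 9.1000


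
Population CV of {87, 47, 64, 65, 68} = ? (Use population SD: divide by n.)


Mean = 66.2000
SD = 12.7342
CV = (12.7342/66.2000)*100 = 19.2360%

CV = 19.2360%


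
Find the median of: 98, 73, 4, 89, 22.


Sorted: 4, 22, 73, 89, 98
n = 5 (odd)
Middle value = 73

Median = 73


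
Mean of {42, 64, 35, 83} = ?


Sum = 42 + 64 + 35 + 83 = 224
n = 4
Mean = 224/4 = 56.0000

Mean = 56.0000


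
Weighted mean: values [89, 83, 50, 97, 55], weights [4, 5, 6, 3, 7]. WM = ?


Numerator = 89*4 + 83*5 + 50*6 + 97*3 + 55*7 = 1747
Denominator = 4 + 5 + 6 + 3 + 7 = 25
WM = 1747/25 = 69.8800

WM = 69.8800


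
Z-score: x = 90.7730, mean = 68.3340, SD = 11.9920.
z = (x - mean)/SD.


z = (90.7730 - 68.3340)/11.9920
= 22.4390/11.9920
= 1.8712

z = 1.8712


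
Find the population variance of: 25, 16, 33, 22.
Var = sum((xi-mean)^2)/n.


Mean = 24.0000
Squared deviations: 1.0000, 64.0000, 81.0000, 4.0000
Sum = 150.0000
Variance = 150.0000/4 = 37.5000

Variance = 37.5000


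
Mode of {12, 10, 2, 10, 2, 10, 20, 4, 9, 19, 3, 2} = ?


Frequencies: 2:3, 3:1, 4:1, 9:1, 10:3, 12:1, 19:1, 20:1
Max frequency = 3
Mode = 2, 10

Mode = 2, 10


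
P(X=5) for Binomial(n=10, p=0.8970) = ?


C(10,5) = 252
p^5 = 0.580714
(1-p)^5 = 1.159274e-05
P = 252 * 0.580714 * 1.159274e-05 = 0.0017

P(X=5) = 0.0017


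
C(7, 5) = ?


C(7,5) = 7!/(5! × 2!)
= 5040/(120 × 2)
= 21

C(7,5) = 21


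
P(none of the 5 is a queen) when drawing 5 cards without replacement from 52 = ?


P(no queens) = (48/52) × (47/51) × (46/50) × (45/49) × (44/48)
= 0.6588

P = 0.6588


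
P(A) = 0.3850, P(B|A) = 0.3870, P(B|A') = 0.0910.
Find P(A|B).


P(B) = P(B|A)*P(A) + P(B|A')*P(A')
= 0.3870*0.3850 + 0.0910*0.6150
= 0.148995 + 0.055965 = 0.204960
P(A|B) = 0.148995/0.204960 = 0.7269

P(A|B) = 0.7269


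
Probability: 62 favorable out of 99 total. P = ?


P = 62/99 = 0.6263

P = 0.6263


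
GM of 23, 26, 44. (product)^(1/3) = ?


Product = 23 × 26 × 44 = 26312
GM = 26312^(1/3) = 29.7430

GM = 29.7430


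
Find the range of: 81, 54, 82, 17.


Max = 82, Min = 17
Range = 82 - 17 = 65

Range = 65


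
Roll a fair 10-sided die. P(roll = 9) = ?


Favorable outcomes (roll = 9): 1
Total outcomes = 10
P = 1/10 = 0.1000

P = 0.1000


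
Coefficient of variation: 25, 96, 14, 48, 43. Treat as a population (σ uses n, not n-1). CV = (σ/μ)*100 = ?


Mean = 45.2000
SD = 28.1950
CV = (28.1950/45.2000)*100 = 62.3784%

CV = 62.3784%


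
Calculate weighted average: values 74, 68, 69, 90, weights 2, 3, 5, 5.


Numerator = 74*2 + 68*3 + 69*5 + 90*5 = 1147
Denominator = 2 + 3 + 5 + 5 = 15
WM = 1147/15 = 76.4667

WM = 76.4667


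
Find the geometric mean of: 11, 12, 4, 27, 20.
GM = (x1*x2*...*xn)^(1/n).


Product = 11 × 12 × 4 × 27 × 20 = 285120
GM = 285120^(1/5) = 12.3312

GM = 12.3312


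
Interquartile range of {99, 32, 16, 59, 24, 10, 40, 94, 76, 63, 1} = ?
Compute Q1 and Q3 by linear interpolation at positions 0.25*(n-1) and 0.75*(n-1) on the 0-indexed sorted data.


Sorted: 1, 10, 16, 24, 32, 40, 59, 63, 76, 94, 99
Q1 (25th %ile) = 20.0000
Q3 (75th %ile) = 69.5000
IQR = 69.5000 - 20.0000 = 49.5000

IQR = 49.5000


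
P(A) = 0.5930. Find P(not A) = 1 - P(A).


P(not A) = 1 - 0.5930 = 0.4070

P(not A) = 0.4070


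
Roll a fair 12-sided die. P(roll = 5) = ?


Favorable outcomes (roll = 5): 1
Total outcomes = 12
P = 1/12 = 0.0833

P = 0.0833


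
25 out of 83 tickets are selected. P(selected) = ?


P = 25/83 = 0.3012

P = 0.3012


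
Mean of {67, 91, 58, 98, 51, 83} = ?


Sum = 67 + 91 + 58 + 98 + 51 + 83 = 448
n = 6
Mean = 448/6 = 74.6667

Mean = 74.6667


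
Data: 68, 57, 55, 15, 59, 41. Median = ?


Sorted: 15, 41, 55, 57, 59, 68
n = 6 (even)
Middle values: 55 and 57
Median = (55+57)/2 = 56.0000

Median = 56.0000


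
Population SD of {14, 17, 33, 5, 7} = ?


Mean = 15.2000
Variance = 98.5600
SD = sqrt(98.5600) = 9.9277

SD = 9.9277


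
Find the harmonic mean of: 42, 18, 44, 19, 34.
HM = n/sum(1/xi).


Sum of reciprocals = 1/42 + 1/18 + 1/44 + 1/19 + 1/34 = 0.184136
HM = 5/0.184136 = 27.1539

HM = 27.1539


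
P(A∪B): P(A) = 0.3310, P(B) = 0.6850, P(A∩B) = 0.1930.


P(A∪B) = 0.3310 + 0.6850 - 0.1930
= 1.0160 - 0.1930
= 0.8230

P(A∪B) = 0.8230


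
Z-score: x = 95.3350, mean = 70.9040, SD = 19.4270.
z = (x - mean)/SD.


z = (95.3350 - 70.9040)/19.4270
= 24.4310/19.4270
= 1.2576

z = 1.2576


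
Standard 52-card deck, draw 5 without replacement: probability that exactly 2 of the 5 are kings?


Hypergeometric: P(X=2) = C(4,2)·C(48,3) / C(52,5)
= 6 × 17296 / 2598960
= 103776/2598960 = 0.0399

P = 0.0399


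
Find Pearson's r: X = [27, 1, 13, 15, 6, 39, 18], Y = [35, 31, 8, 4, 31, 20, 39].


Mean X = 17.0000, Mean Y = 24.0000
SD X = 11.844227, SD Y = 12.626503
Cov = -6.857143
r = -6.857143/(11.844227*12.626503) = -0.0459

r = -0.0459


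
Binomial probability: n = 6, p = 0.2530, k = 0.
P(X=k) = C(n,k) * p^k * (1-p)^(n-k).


C(6,0) = 1
p^0 = 1.000000
(1-p)^6 = 0.173750
P = 1 * 1.000000 * 0.173750 = 0.1737

P(X=0) = 0.1737


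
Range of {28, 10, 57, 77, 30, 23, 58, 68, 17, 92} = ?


Max = 92, Min = 10
Range = 92 - 10 = 82

Range = 82


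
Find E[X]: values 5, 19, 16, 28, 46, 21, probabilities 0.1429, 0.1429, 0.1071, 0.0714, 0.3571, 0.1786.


E[X] = 5*0.1429 + 19*0.1429 + 16*0.1071 + 28*0.0714 + 46*0.3571 + 21*0.1786
= 0.7145 + 2.7151 + 1.7136 + 1.9992 + 16.4266 + 3.7506
= 27.3196

E[X] = 27.3196


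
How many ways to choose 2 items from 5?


C(5,2) = 5!/(2! × 3!)
= 120/(2 × 6)
= 10

C(5,2) = 10


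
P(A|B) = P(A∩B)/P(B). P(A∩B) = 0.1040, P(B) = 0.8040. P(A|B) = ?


P(A|B) = 0.1040/0.8040 = 0.1294

P(A|B) = 0.1294


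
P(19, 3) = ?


P(19,3) = 19!/16!
= 121645100408832000/20922789888000
= 5814

P(19,3) = 5814


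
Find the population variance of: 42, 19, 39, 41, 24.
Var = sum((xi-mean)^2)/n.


Mean = 33.0000
Squared deviations: 81.0000, 196.0000, 36.0000, 64.0000, 81.0000
Sum = 458.0000
Variance = 458.0000/5 = 91.6000

Variance = 91.6000


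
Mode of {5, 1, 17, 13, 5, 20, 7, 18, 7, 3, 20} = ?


Frequencies: 1:1, 3:1, 5:2, 7:2, 13:1, 17:1, 18:1, 20:2
Max frequency = 2
Mode = 5, 7, 20

Mode = 5, 7, 20


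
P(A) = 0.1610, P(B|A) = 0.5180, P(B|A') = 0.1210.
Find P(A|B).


P(B) = P(B|A)*P(A) + P(B|A')*P(A')
= 0.5180*0.1610 + 0.1210*0.8390
= 0.083398 + 0.101519 = 0.184917
P(A|B) = 0.083398/0.184917 = 0.4510

P(A|B) = 0.4510


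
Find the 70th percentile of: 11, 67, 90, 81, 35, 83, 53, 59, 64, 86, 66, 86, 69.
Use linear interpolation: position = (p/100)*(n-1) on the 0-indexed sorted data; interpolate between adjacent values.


Sorted: 11, 35, 53, 59, 64, 66, 67, 69, 81, 83, 86, 86, 90
n = 13
Index = 70/100 * 12 = 8.4000
Lower = data[8] = 81, Upper = data[9] = 83
P70 = 81 + 0.4000*(2) = 81.8000

P70 = 81.8000


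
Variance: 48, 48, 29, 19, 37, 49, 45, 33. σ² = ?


Mean = 38.5000
Squared deviations: 90.2500, 90.2500, 90.2500, 380.2500, 2.2500, 110.2500, 42.2500, 30.2500
Sum = 836.0000
Variance = 836.0000/8 = 104.5000

Variance = 104.5000


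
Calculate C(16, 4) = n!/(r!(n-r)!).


C(16,4) = 16!/(4! × 12!)
= 20922789888000/(24 × 479001600)
= 1820

C(16,4) = 1820


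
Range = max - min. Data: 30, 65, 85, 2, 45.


Max = 85, Min = 2
Range = 85 - 2 = 83

Range = 83


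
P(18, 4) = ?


P(18,4) = 18!/14!
= 6402373705728000/87178291200
= 73440

P(18,4) = 73440


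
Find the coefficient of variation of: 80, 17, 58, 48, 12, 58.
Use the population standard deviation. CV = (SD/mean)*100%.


Mean = 45.5000
SD = 23.9566
CV = (23.9566/45.5000)*100 = 52.6518%

CV = 52.6518%


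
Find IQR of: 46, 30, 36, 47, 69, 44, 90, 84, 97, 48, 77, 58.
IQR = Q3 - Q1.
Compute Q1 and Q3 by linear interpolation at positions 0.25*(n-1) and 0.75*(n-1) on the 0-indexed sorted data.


Sorted: 30, 36, 44, 46, 47, 48, 58, 69, 77, 84, 90, 97
Q1 (25th %ile) = 45.5000
Q3 (75th %ile) = 78.7500
IQR = 78.7500 - 45.5000 = 33.2500

IQR = 33.2500


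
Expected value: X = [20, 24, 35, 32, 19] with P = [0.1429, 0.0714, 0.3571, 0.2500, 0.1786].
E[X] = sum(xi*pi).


E[X] = 20*0.1429 + 24*0.0714 + 35*0.3571 + 32*0.2500 + 19*0.1786
= 2.8580 + 1.7136 + 12.4985 + 8.0000 + 3.3934
= 28.4635

E[X] = 28.4635


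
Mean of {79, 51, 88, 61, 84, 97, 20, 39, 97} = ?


Sum = 79 + 51 + 88 + 61 + 84 + 97 + 20 + 39 + 97 = 616
n = 9
Mean = 616/9 = 68.4444

Mean = 68.4444


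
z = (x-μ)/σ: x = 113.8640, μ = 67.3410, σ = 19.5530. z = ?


z = (113.8640 - 67.3410)/19.5530
= 46.5230/19.5530
= 2.3793

z = 2.3793


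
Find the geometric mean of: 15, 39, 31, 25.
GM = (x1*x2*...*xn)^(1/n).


Product = 15 × 39 × 31 × 25 = 453375
GM = 453375^(1/4) = 25.9486

GM = 25.9486


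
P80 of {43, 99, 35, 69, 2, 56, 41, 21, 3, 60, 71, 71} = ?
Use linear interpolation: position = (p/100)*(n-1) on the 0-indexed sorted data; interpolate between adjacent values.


Sorted: 2, 3, 21, 35, 41, 43, 56, 60, 69, 71, 71, 99
n = 12
Index = 80/100 * 11 = 8.8000
Lower = data[8] = 69, Upper = data[9] = 71
P80 = 69 + 0.8000*(2) = 70.6000

P80 = 70.6000


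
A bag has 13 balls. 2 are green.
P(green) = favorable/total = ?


P = 2/13 = 0.1538

P = 0.1538


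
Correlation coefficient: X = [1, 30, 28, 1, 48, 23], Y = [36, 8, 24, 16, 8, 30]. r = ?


Mean X = 21.8333, Mean Y = 20.3333
SD X = 16.627454, SD Y = 10.609220
Cov = -104.277778
r = -104.277778/(16.627454*10.609220) = -0.5911

r = -0.5911


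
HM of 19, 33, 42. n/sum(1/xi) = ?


Sum of reciprocals = 1/19 + 1/33 + 1/42 = 0.106744
HM = 3/0.106744 = 28.1046

HM = 28.1046


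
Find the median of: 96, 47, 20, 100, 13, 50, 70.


Sorted: 13, 20, 47, 50, 70, 96, 100
n = 7 (odd)
Middle value = 50

Median = 50


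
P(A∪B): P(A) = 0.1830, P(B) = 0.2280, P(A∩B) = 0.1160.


P(A∪B) = 0.1830 + 0.2280 - 0.1160
= 0.4110 - 0.1160
= 0.2950

P(A∪B) = 0.2950


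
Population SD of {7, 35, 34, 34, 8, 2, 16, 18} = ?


Mean = 19.2500
Variance = 158.6875
SD = sqrt(158.6875) = 12.5971

SD = 12.5971


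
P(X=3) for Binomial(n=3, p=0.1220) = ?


C(3,3) = 1
p^3 = 0.001816
(1-p)^0 = 1.000000
P = 1 * 0.001816 * 1.000000 = 0.0018

P(X=3) = 0.0018


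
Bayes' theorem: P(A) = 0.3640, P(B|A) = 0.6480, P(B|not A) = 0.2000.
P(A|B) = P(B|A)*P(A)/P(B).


P(B) = P(B|A)*P(A) + P(B|A')*P(A')
= 0.6480*0.3640 + 0.2000*0.6360
= 0.235872 + 0.127200 = 0.363072
P(A|B) = 0.235872/0.363072 = 0.6497

P(A|B) = 0.6497


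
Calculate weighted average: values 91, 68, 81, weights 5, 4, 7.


Numerator = 91*5 + 68*4 + 81*7 = 1294
Denominator = 5 + 4 + 7 = 16
WM = 1294/16 = 80.8750

WM = 80.8750


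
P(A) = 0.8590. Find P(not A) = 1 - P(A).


P(not A) = 1 - 0.8590 = 0.1410

P(not A) = 0.1410


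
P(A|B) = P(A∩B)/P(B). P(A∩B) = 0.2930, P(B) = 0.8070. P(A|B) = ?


P(A|B) = 0.2930/0.8070 = 0.3631

P(A|B) = 0.3631


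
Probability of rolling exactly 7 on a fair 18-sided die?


Favorable outcomes (roll = 7): 1
Total outcomes = 18
P = 1/18 = 0.0556

P = 0.0556


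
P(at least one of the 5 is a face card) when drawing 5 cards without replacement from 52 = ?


P(at least one) = 1 - P(none)
P(none) = (40/52) × (39/51) × (38/50) × (37/49) × (36/48) = 0.253181
P(at least one) = 1 - 0.253181 = 0.7468

P = 0.7468


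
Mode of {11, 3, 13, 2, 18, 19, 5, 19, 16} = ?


Frequencies: 2:1, 3:1, 5:1, 11:1, 13:1, 16:1, 18:1, 19:2
Max frequency = 2
Mode = 19

Mode = 19


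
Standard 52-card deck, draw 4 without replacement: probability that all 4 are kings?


P(all kings) = (4/52) × (3/51) × (2/50) × (1/49)
= 3.6938e-06

P = 3.6938e-06


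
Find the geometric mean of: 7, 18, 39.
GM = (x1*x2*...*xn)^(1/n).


Product = 7 × 18 × 39 = 4914
GM = 4914^(1/3) = 17.0012

GM = 17.0012


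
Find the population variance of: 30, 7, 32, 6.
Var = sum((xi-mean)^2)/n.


Mean = 18.7500
Squared deviations: 126.5625, 138.0625, 175.5625, 162.5625
Sum = 602.7500
Variance = 602.7500/4 = 150.6875

Variance = 150.6875


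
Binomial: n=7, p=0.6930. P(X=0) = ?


C(7,0) = 1
p^0 = 1.000000
(1-p)^7 = 0.000257
P = 1 * 1.000000 * 0.000257 = 0.0003

P(X=0) = 0.0003


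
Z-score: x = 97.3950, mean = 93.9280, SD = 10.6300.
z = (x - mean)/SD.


z = (97.3950 - 93.9280)/10.6300
= 3.4670/10.6300
= 0.3262

z = 0.3262


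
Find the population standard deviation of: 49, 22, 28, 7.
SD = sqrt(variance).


Mean = 26.5000
Variance = 227.2500
SD = sqrt(227.2500) = 15.0748

SD = 15.0748


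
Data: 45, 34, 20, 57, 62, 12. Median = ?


Sorted: 12, 20, 34, 45, 57, 62
n = 6 (even)
Middle values: 34 and 45
Median = (34+45)/2 = 39.5000

Median = 39.5000


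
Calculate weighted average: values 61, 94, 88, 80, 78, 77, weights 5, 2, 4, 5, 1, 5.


Numerator = 61*5 + 94*2 + 88*4 + 80*5 + 78*1 + 77*5 = 1708
Denominator = 5 + 2 + 4 + 5 + 1 + 5 = 22
WM = 1708/22 = 77.6364

WM = 77.6364


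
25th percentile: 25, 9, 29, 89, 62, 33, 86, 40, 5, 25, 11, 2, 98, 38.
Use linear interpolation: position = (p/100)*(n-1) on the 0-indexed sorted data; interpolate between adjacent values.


Sorted: 2, 5, 9, 11, 25, 25, 29, 33, 38, 40, 62, 86, 89, 98
n = 14
Index = 25/100 * 13 = 3.2500
Lower = data[3] = 11, Upper = data[4] = 25
P25 = 11 + 0.2500*(14) = 14.5000

P25 = 14.5000


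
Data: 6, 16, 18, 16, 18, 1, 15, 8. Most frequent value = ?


Frequencies: 1:1, 6:1, 8:1, 15:1, 16:2, 18:2
Max frequency = 2
Mode = 16, 18

Mode = 16, 18


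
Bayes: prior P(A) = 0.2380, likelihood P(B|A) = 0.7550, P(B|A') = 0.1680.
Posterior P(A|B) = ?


P(B) = P(B|A)*P(A) + P(B|A')*P(A')
= 0.7550*0.2380 + 0.1680*0.7620
= 0.179690 + 0.128016 = 0.307706
P(A|B) = 0.179690/0.307706 = 0.5840

P(A|B) = 0.5840


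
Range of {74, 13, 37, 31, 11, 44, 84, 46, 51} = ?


Max = 84, Min = 11
Range = 84 - 11 = 73

Range = 73


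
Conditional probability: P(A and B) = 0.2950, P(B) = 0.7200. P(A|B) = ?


P(A|B) = 0.2950/0.7200 = 0.4097

P(A|B) = 0.4097


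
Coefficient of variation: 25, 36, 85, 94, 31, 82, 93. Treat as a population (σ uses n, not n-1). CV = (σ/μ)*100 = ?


Mean = 63.7143
SD = 29.0306
CV = (29.0306/63.7143)*100 = 45.5637%

CV = 45.5637%


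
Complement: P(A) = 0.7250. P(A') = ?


P(not A) = 1 - 0.7250 = 0.2750

P(not A) = 0.2750


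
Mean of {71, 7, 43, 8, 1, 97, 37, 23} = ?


Sum = 71 + 7 + 43 + 8 + 1 + 97 + 37 + 23 = 287
n = 8
Mean = 287/8 = 35.8750

Mean = 35.8750


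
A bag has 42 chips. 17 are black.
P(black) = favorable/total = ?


P = 17/42 = 0.4048

P = 0.4048


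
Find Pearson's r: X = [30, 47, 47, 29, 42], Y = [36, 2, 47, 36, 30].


Mean X = 39.0000, Mean Y = 30.2000
SD X = 7.974961, SD Y = 15.131424
Cov = -40.400000
r = -40.400000/(7.974961*15.131424) = -0.3348

r = -0.3348


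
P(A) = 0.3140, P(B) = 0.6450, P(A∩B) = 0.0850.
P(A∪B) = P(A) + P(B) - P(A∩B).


P(A∪B) = 0.3140 + 0.6450 - 0.0850
= 0.9590 - 0.0850
= 0.8740

P(A∪B) = 0.8740


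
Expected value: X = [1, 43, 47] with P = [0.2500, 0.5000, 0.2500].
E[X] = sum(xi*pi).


E[X] = 1*0.2500 + 43*0.5000 + 47*0.2500
= 0.2500 + 21.5000 + 11.7500
= 33.5000

E[X] = 33.5000


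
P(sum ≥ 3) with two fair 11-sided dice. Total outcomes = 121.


Total outcomes = 11×11 = 121
Favorable (sum ≥ 3): 120
P = 120/121 = 0.9917

P = 0.9917


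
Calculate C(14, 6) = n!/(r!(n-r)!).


C(14,6) = 14!/(6! × 8!)
= 87178291200/(720 × 40320)
= 3003

C(14,6) = 3003


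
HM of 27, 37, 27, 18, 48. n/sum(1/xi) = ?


Sum of reciprocals = 1/27 + 1/37 + 1/27 + 1/18 + 1/48 = 0.177490
HM = 5/0.177490 = 28.1706

HM = 28.1706


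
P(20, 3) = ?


P(20,3) = 20!/17!
= 2432902008176640000/355687428096000
= 6840

P(20,3) = 6840


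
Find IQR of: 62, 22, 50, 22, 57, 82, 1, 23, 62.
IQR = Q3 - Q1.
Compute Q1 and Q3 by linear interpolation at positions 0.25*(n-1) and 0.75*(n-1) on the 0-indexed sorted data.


Sorted: 1, 22, 22, 23, 50, 57, 62, 62, 82
Q1 (25th %ile) = 22.0000
Q3 (75th %ile) = 62.0000
IQR = 62.0000 - 22.0000 = 40.0000

IQR = 40.0000


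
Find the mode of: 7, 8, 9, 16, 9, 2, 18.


Frequencies: 2:1, 7:1, 8:1, 9:2, 16:1, 18:1
Max frequency = 2
Mode = 9

Mode = 9


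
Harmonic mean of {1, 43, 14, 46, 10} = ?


Sum of reciprocals = 1/1 + 1/43 + 1/14 + 1/46 + 1/10 = 1.216424
HM = 5/1.216424 = 4.1104

HM = 4.1104


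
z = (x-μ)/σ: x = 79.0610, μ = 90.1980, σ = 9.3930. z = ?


z = (79.0610 - 90.1980)/9.3930
= -11.1370/9.3930
= -1.1857

z = -1.1857


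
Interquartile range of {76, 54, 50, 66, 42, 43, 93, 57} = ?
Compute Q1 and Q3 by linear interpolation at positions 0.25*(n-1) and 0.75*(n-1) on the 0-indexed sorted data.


Sorted: 42, 43, 50, 54, 57, 66, 76, 93
Q1 (25th %ile) = 48.2500
Q3 (75th %ile) = 68.5000
IQR = 68.5000 - 48.2500 = 20.2500

IQR = 20.2500


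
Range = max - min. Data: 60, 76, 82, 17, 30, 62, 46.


Max = 82, Min = 17
Range = 82 - 17 = 65

Range = 65


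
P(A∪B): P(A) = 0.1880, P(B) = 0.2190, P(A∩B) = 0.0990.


P(A∪B) = 0.1880 + 0.2190 - 0.0990
= 0.4070 - 0.0990
= 0.3080

P(A∪B) = 0.3080


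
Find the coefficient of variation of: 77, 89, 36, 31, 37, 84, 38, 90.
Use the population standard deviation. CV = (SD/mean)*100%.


Mean = 60.2500
SD = 25.0886
CV = (25.0886/60.2500)*100 = 41.6408%

CV = 41.6408%


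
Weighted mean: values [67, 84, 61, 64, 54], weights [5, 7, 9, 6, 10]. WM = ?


Numerator = 67*5 + 84*7 + 61*9 + 64*6 + 54*10 = 2396
Denominator = 5 + 7 + 9 + 6 + 10 = 37
WM = 2396/37 = 64.7568

WM = 64.7568


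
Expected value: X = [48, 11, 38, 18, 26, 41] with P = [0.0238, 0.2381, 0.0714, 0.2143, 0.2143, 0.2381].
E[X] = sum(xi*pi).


E[X] = 48*0.0238 + 11*0.2381 + 38*0.0714 + 18*0.2143 + 26*0.2143 + 41*0.2381
= 1.1424 + 2.6191 + 2.7132 + 3.8574 + 5.5718 + 9.7621
= 25.6660

E[X] = 25.6660


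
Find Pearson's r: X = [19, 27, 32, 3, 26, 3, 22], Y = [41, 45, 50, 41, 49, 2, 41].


Mean X = 18.8571, Mean Y = 38.4286
SD X = 10.709523, SD Y = 15.286382
Cov = 118.061224
r = 118.061224/(10.709523*15.286382) = 0.7212

r = 0.7212


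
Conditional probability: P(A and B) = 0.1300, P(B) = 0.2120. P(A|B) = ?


P(A|B) = 0.1300/0.2120 = 0.6132

P(A|B) = 0.6132


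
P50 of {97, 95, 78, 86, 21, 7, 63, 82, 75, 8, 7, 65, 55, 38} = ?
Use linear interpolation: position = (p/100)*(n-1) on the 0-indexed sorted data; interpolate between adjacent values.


Sorted: 7, 7, 8, 21, 38, 55, 63, 65, 75, 78, 82, 86, 95, 97
n = 14
Index = 50/100 * 13 = 6.5000
Lower = data[6] = 63, Upper = data[7] = 65
P50 = 63 + 0.5000*(2) = 64.0000

P50 = 64.0000


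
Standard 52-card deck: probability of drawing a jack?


4 jacks in 52 cards
P = 4/52 = 0.0769

P = 0.0769


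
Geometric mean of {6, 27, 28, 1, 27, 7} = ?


Product = 6 × 27 × 28 × 1 × 27 × 7 = 857304
GM = 857304^(1/6) = 9.7467

GM = 9.7467


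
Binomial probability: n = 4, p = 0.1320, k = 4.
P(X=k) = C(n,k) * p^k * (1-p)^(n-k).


C(4,4) = 1
p^4 = 0.000304
(1-p)^0 = 1.000000
P = 1 * 0.000304 * 1.000000 = 0.0003

P(X=4) = 0.0003


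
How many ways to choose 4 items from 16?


C(16,4) = 16!/(4! × 12!)
= 20922789888000/(24 × 479001600)
= 1820

C(16,4) = 1820


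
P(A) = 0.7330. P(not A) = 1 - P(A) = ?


P(not A) = 1 - 0.7330 = 0.2670

P(not A) = 0.2670


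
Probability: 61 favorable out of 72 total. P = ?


P = 61/72 = 0.8472

P = 0.8472


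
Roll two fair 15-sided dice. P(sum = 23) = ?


Total outcomes = 15×15 = 225
Favorable (sum = 23): 8
P = 8/225 = 0.0356

P = 0.0356


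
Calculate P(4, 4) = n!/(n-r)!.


P(4,4) = 4!/0!
= 24/1
= 24

P(4,4) = 24


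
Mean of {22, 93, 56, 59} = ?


Sum = 22 + 93 + 56 + 59 = 230
n = 4
Mean = 230/4 = 57.5000

Mean = 57.5000


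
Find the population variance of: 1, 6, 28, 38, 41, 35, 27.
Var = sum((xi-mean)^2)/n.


Mean = 25.1429
Squared deviations: 582.8776, 366.4490, 8.1633, 165.3061, 251.4490, 97.1633, 3.4490
Sum = 1474.8571
Variance = 1474.8571/7 = 210.6939

Variance = 210.6939


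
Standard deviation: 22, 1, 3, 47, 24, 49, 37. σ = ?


Mean = 26.1429
Variance = 323.5510
SD = sqrt(323.5510) = 17.9875

SD = 17.9875


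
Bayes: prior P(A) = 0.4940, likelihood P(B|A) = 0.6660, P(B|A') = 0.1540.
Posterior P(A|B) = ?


P(B) = P(B|A)*P(A) + P(B|A')*P(A')
= 0.6660*0.4940 + 0.1540*0.5060
= 0.329004 + 0.077924 = 0.406928
P(A|B) = 0.329004/0.406928 = 0.8085

P(A|B) = 0.8085


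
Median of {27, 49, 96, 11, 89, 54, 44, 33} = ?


Sorted: 11, 27, 33, 44, 49, 54, 89, 96
n = 8 (even)
Middle values: 44 and 49
Median = (44+49)/2 = 46.5000

Median = 46.5000


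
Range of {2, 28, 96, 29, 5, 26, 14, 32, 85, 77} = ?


Max = 96, Min = 2
Range = 96 - 2 = 94

Range = 94


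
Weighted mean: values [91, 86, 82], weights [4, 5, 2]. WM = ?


Numerator = 91*4 + 86*5 + 82*2 = 958
Denominator = 4 + 5 + 2 = 11
WM = 958/11 = 87.0909

WM = 87.0909


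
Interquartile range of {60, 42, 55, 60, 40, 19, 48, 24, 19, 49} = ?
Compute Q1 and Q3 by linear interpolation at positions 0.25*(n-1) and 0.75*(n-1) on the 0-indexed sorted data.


Sorted: 19, 19, 24, 40, 42, 48, 49, 55, 60, 60
Q1 (25th %ile) = 28.0000
Q3 (75th %ile) = 53.5000
IQR = 53.5000 - 28.0000 = 25.5000

IQR = 25.5000


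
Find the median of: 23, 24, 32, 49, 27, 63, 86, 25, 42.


Sorted: 23, 24, 25, 27, 32, 42, 49, 63, 86
n = 9 (odd)
Middle value = 32

Median = 32
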